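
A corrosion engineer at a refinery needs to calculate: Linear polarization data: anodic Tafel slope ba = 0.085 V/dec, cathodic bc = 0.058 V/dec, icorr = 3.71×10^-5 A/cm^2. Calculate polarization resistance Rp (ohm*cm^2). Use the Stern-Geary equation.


Apply the Stern-Geary equation: Rp = ba*bc / (2.303*icorr*(ba+bc))
ba*bc = 0.085*0.058 = 0.00493
ba+bc = 0.143; 2.303*icorr*(ba+bc) = 2.303*3.71×10^-5*0.143 = 1.2218106×10^-5
Rp = 0.00493 / 1.2218106×10^-5 = 403.5 ohm*cm^2

403.5 ohm*cm^2


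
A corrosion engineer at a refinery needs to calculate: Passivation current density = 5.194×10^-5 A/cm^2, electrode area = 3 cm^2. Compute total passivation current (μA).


I = i_pass * A, then convert A → μA (×10^6)
I = 5.194×10^-5 * 3 * 10^6 = 155.82 μA

155.82 μA


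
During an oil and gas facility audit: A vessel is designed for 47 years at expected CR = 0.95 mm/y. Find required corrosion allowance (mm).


Corrosion allowance = CR × design life
CA = 0.95 * 47 = 44.65 mm

44.65 mm


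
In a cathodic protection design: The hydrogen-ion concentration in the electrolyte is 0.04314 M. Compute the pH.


pH = −log10[H+]
pH = −log10(0.04314) = 1.37

1.37


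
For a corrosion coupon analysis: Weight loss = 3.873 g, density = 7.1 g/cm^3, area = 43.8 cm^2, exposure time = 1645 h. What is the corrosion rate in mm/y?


Apply the mm/y weight-loss relation: CR = 87600 * W / (D * A * T)
Numerator: 87600 * 3.873 = 339274.8
Denominator: 7.1 * 43.8 * 1645 = 511562.1
CR = 339274.8 / 511562.1 = 0.663213 mm/y

0.663213 mm/y


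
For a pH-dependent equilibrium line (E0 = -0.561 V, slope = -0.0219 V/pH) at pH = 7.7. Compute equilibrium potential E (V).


Apply the Pourbaix line equation: E = E0 + slope*pH
E = -0.561 + (-0.0219)*7.7 = -0.561 + (-0.16863) = -0.72963 V
Rounded to 4 decimal places: E = -0.7296 V

-0.7296 V


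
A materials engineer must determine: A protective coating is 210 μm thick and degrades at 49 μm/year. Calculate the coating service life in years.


Service life = thickness / degradation rate
Life = 210 / 49 = 4.3 years

4.3 years


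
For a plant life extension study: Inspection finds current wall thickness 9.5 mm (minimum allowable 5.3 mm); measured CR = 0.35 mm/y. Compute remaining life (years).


Apply the remaining-life relation: RL = (t_current − t_min) / CR
RL = (9.5 − 5.3) / 0.35 = 4.2 / 0.35 = 12.0 years

12.0 years


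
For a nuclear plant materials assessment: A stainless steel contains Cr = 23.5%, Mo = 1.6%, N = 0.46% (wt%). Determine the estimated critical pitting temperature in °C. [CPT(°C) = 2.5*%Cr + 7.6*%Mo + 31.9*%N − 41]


Apply the ASTM G48 empirical CPT estimate: CPT(°C) = 2.5*%Cr + 7.6*%Mo + 31.9*%N − 41
2.5*23.5 = 58.75; 7.6*1.6 = 12.16; 31.9*0.46 = 14.674
CPT = 58.75 + 12.16 + 14.674 − 41 = 44.584 °C
Rounded to 0.1 °C: CPT ≈ 44.6 °C

44.6 °C


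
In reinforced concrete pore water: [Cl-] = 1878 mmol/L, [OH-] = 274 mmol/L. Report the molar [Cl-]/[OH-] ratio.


Threshold parameter = [Cl-] / [OH-] (molar basis; both in mmol/L, so units cancel)
Ratio = 1878 / 274 = 6.85

6.85


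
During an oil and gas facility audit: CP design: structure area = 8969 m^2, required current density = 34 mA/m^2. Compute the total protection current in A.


I = area * current density, then convert mA → A (÷1000)
I = 8969 * 34 / 1000 = 304.95 A

304.95 A


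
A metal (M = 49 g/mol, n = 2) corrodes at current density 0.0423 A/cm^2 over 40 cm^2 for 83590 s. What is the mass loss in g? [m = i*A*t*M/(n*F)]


Apply Faraday's law: m = i*A*t*M / (n*F)
Total charge passed Q = i*A*t = 0.0423*40*83590 = 141434.28 C
m = Q*M/(n*F) = 141434.28*49/(2*96485) = 35.9138 g

35.9138 g


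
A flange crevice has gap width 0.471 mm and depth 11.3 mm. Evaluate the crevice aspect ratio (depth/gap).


Aspect ratio = depth / gap
Ratio = 11.3 / 0.471 = 24.0

24.0


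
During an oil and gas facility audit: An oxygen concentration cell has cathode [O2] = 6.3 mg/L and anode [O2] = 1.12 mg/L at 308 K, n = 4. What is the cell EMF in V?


Apply the Nernst concentration-cell relation: E = (RT/nF)*ln(C_cathode/C_anode)
RT/nF = 8.314*308/(4*96485) = 0.006635 V
ln(6.3/1.12) = 1.72722
E = 0.006635 * 1.72722 = 0.01146 V

0.01146 V


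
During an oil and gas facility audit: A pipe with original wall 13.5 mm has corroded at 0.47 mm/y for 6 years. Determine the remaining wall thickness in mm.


Remaining wall = original − CR × time
t = 13.5 − 0.47*6 = 13.5 − 2.82 = 10.68 mm

10.68 mm


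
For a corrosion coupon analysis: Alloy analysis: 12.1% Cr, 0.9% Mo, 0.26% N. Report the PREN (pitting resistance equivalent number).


Apply the PREN formula: PREN = Cr + 3.3*Mo + 16*N
PREN = 12.1 + 3.3*0.9 + 16*0.26
PREN = 12.1 + 2.97 + 4.16 = 19.23

19.23


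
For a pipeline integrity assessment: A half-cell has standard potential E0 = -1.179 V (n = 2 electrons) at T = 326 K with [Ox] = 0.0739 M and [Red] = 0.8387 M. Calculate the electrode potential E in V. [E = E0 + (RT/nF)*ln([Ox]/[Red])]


Apply the Nernst equation: E = E0 + (RT/nF)*ln([Ox]/[Red])
Step 1: RT/nF = 8.314*326/(2*96485) = 0.01404552 V
Step 2: [Ox]/[Red] = 0.0739/0.8387 = 0.088113
Step 3: ln(0.088113) = -2.429135
Step 4: correction = 0.01404552 * -2.429135 = -0.0341 V
E = -1.179 + -0.0341 = -1.2131 V

-1.2131 V


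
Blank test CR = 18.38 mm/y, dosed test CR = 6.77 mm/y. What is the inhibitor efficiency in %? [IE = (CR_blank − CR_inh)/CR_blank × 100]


Apply the inhibitor-efficiency definition: IE = (CR_blank − CR_inh)/CR_blank × 100
IE = (18.38 − 6.77) / 18.38 × 100
IE = 11.61 / 18.38 × 100 = 63.2 %

63.2 %


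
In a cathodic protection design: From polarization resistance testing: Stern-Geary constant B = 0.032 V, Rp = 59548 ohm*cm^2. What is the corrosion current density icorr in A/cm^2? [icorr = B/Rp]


Apply the Stern-Geary relation: icorr = B / Rp
icorr = 0.032 / 59548 = 5.374×10^-7 A/cm^2

5.374×10^-7 A/cm^2


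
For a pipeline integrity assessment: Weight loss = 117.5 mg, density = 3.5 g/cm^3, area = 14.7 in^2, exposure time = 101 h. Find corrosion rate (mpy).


Apply the mpy weight-loss relation: CR = 534 * W / (D * A * T)
Numerator: 534 * 117.5 = 62745.0
Denominator: 3.5 * 14.7 * 101 = 5196.45
CR = 62745.0 / 5196.45 = 12.0746 mpy

12.0746 mpy


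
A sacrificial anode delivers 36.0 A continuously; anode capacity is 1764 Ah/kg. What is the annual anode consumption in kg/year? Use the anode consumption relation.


Annual consumption = current * hours per year / capacity
Rate = 36.0 * 8760 / 1764 = 178.8 kg/year

178.8 kg/year


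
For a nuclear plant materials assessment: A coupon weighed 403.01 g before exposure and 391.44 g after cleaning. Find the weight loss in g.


Weight loss = initial − final
WL = 403.01 − 391.44 = 11.57 g

11.57 g


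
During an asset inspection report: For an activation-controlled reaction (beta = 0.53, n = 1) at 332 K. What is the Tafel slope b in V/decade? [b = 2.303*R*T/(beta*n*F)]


Apply the Tafel slope relation: b = 2.303*R*T/(beta*n*F)
Numerator: 2.303 * 8.314 * 332 = 6356.85
Denominator: 0.53 * 1 * 96485 = 51137.05
b = 6356.85 / 51137.05 = 0.124 V/decade

0.124 V/decade


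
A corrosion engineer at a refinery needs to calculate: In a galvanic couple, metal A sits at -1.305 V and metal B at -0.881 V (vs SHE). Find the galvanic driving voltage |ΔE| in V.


Driving voltage is the absolute potential difference.
|ΔE| = |-1.305 − (-0.881)| = 0.424 V

0.424 V


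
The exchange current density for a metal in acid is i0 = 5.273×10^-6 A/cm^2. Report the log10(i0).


i0 = 5.273×10^-6 A/cm^2
log10(i0) = -5.278

-5.278


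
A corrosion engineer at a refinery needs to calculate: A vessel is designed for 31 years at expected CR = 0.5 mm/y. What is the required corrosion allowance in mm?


Corrosion allowance = CR × design life
CA = 0.5 * 31 = 15.5 mm

15.5 mm


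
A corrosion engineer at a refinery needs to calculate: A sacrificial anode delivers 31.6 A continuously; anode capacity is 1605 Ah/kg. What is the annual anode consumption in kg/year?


Annual consumption = current * hours per year / capacity
Rate = 31.6 * 8760 / 1605 = 172.5 kg/year

172.5 kg/year


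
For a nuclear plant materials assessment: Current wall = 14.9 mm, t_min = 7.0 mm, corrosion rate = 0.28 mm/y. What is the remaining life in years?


Apply the remaining-life relation: RL = (t_current − t_min) / CR
RL = (14.9 − 7.0) / 0.28 = 7.9 / 0.28 = 28.2 years

28.2 years


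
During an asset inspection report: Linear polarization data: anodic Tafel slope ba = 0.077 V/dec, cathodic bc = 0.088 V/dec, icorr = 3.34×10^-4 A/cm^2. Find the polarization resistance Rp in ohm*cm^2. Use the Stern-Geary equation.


Apply the Stern-Geary equation: Rp = ba*bc / (2.303*icorr*(ba+bc))
ba*bc = 0.077*0.088 = 0.006776
ba+bc = 0.165; 2.303*icorr*(ba+bc) = 2.303*3.34×10^-4*0.165 = 1.2691833×10^-4
Rp = 0.006776 / 1.2691833×10^-4 = 53.39 ohm*cm^2

53.39 ohm*cm^2


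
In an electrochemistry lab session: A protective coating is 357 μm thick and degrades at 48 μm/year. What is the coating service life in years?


Service life = thickness / degradation rate
Life = 357 / 48 = 7.4 years

7.4 years


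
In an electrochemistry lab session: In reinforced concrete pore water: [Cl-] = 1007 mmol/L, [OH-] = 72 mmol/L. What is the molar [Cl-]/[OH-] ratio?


Threshold parameter = [Cl-] / [OH-] (molar basis; both in mmol/L, so units cancel)
Ratio = 1007 / 72 = 13.99

13.99


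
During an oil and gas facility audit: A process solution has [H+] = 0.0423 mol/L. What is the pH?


pH = −log10[H+]
pH = −log10(0.0423) = 1.37

1.37


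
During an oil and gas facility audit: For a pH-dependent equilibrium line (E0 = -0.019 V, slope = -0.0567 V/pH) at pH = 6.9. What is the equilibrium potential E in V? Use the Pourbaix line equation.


Apply the Pourbaix line equation: E = E0 + slope*pH
E = -0.019 + (-0.0567)*6.9 = -0.019 + (-0.39123) = -0.41023 V
Rounded to 4 decimal places: E = -0.4102 V

-0.4102 V


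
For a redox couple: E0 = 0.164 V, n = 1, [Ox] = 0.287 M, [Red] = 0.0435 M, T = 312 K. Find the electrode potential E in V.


Apply the Nernst equation: E = E0 + (RT/nF)*ln([Ox]/[Red])
Step 1: RT/nF = 8.314*312/(1*96485) = 0.02688468 V
Step 2: [Ox]/[Red] = 0.287/0.0435 = 6.597701
Step 3: ln(6.597701) = 1.886721
Step 4: correction = 0.02688468 * 1.886721 = 0.051 V
E = 0.164 + 0.051 = 0.215 V

0.215 V


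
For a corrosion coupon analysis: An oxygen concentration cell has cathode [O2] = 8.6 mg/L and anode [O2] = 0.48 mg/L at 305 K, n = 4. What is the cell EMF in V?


Apply the Nernst concentration-cell relation: E = (RT/nF)*ln(C_cathode/C_anode)
RT/nF = 8.314*305/(4*96485) = 0.00657037 V
ln(8.6/0.48) = 2.88573
E = 0.00657037 * 2.88573 = 0.01896 V

0.01896 V


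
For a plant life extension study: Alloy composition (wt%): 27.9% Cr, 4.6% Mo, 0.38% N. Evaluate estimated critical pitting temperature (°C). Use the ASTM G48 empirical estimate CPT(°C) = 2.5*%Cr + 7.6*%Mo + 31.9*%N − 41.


Apply the ASTM G48 empirical CPT estimate: CPT(°C) = 2.5*%Cr + 7.6*%Mo + 31.9*%N − 41
2.5*27.9 = 69.75; 7.6*4.6 = 34.96; 31.9*0.38 = 12.122
CPT = 69.75 + 34.96 + 12.122 − 41 = 75.832 °C
Rounded to 0.1 °C: CPT ≈ 75.8 °C

75.8 °C


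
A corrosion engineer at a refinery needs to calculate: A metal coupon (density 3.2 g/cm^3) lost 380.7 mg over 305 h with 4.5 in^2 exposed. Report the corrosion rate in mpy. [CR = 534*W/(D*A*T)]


Apply the mpy weight-loss relation: CR = 534 * W / (D * A * T)
Numerator: 534 * 380.7 = 203293.8
Denominator: 3.2 * 4.5 * 305 = 4392.0
CR = 203293.8 / 4392.0 = 46.2873 mpy

46.2873 mpy


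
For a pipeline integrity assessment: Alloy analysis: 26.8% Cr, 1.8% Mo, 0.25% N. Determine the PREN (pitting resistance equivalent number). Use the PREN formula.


Apply the PREN formula: PREN = Cr + 3.3*Mo + 16*N
PREN = 26.8 + 3.3*1.8 + 16*0.25
PREN = 26.8 + 5.94 + 4.0 = 36.74

36.74


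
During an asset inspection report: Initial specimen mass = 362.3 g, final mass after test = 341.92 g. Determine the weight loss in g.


Weight loss = initial − final
WL = 362.3 − 341.92 = 20.38 g

20.38 g


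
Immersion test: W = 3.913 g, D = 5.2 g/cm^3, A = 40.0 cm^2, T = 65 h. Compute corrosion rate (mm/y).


Apply the mm/y weight-loss relation: CR = 87600 * W / (D * A * T)
Numerator: 87600 * 3.913 = 342778.8
Denominator: 5.2 * 40.0 * 65 = 13520.0
CR = 342778.8 / 13520.0 = 25.353462 mm/y

25.353462 mm/y


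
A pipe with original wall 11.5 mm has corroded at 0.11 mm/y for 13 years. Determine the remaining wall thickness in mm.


Remaining wall = original − CR × time
t = 11.5 − 0.11*13 = 11.5 − 1.43 = 10.07 mm

10.07 mm


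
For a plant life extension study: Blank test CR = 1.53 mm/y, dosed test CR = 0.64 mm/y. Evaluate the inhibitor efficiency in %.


Apply the inhibitor-efficiency definition: IE = (CR_blank − CR_inh)/CR_blank × 100
IE = (1.53 − 0.64) / 1.53 × 100
IE = 0.89 / 1.53 × 100 = 58.2 %

58.2 %


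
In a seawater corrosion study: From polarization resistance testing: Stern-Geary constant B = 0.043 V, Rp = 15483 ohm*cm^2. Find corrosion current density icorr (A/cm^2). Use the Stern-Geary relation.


Apply the Stern-Geary relation: icorr = B / Rp
icorr = 0.043 / 15483 = 2.777×10^-6 A/cm^2

2.777×10^-6 A/cm^2


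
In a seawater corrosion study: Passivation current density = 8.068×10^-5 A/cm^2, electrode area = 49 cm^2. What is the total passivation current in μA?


I = i_pass * A, then convert A → μA (×10^6)
I = 8.068×10^-5 * 49 * 10^6 = 3953.32 μA

3953.32 μA


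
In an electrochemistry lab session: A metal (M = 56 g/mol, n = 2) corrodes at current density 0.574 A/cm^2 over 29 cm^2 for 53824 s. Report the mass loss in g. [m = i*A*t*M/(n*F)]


Apply Faraday's law: m = i*A*t*M / (n*F)
Total charge passed Q = i*A*t = 0.574*29*53824 = 895954.304 C
m = Q*M/(n*F) = 895954.304*56/(2*96485) = 260.0064 g

260.0064 g


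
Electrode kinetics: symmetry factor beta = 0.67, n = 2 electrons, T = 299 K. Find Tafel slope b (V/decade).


Apply the Tafel slope relation: b = 2.303*R*T/(beta*n*F)
Numerator: 2.303 * 8.314 * 299 = 5725.0
Denominator: 0.67 * 2 * 96485 = 129289.9
b = 5725.0 / 129289.9 = 0.0443 V/decade

0.0443 V/decade


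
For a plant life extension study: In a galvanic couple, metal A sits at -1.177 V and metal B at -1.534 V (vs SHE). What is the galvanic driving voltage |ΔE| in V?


Driving voltage is the absolute potential difference.
|ΔE| = |-1.177 − (-1.534)| = 0.357 V

0.357 V


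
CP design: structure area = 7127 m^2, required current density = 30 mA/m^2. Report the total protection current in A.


I = area * current density, then convert mA → A (÷1000)
I = 7127 * 30 / 1000 = 213.81 A

213.81 A


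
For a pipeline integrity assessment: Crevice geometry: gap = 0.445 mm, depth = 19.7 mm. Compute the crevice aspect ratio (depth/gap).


Aspect ratio = depth / gap
Ratio = 19.7 / 0.445 = 44.3

44.3


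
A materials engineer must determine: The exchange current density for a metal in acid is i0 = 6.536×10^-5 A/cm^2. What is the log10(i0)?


i0 = 6.536×10^-5 A/cm^2
log10(i0) = -4.185

-4.185


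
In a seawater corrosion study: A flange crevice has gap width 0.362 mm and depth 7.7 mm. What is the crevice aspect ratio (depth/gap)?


Aspect ratio = depth / gap
Ratio = 7.7 / 0.362 = 21.3

21.3


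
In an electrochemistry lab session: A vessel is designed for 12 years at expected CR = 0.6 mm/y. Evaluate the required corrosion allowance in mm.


Corrosion allowance = CR × design life
CA = 0.6 * 12 = 7.2 mm

7.2 mm


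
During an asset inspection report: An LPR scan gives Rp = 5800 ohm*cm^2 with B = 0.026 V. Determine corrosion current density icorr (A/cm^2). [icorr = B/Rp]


Apply the Stern-Geary relation: icorr = B / Rp
icorr = 0.026 / 5800 = 4.483×10^-6 A/cm^2

4.483×10^-6 A/cm^2


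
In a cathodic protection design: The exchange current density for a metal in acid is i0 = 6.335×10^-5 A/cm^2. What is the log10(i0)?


i0 = 6.335×10^-5 A/cm^2
log10(i0) = -4.198

-4.198


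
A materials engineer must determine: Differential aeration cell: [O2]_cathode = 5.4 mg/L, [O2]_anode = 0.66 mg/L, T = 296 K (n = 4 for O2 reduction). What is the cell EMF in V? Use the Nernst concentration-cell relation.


Apply the Nernst concentration-cell relation: E = (RT/nF)*ln(C_cathode/C_anode)
RT/nF = 8.314*296/(4*96485) = 0.00637649 V
ln(5.4/0.66) = 2.10191
E = 0.00637649 * 2.10191 = 0.0134 V

0.0134 V


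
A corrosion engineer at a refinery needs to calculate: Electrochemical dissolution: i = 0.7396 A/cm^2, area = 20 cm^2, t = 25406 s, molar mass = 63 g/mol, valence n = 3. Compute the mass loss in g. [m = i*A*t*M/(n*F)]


Apply Faraday's law: m = i*A*t*M / (n*F)
Total charge passed Q = i*A*t = 0.7396*20*25406 = 375805.552 C
m = Q*M/(n*F) = 375805.552*63/(3*96485) = 81.79423 g

81.79423 g


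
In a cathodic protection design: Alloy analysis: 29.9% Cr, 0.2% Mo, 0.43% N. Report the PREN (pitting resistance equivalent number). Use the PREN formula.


Apply the PREN formula: PREN = Cr + 3.3*Mo + 16*N
PREN = 29.9 + 3.3*0.2 + 16*0.43
PREN = 29.9 + 0.66 + 6.88 = 37.44

37.44


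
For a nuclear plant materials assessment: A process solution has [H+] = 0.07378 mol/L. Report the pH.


pH = −log10[H+]
pH = −log10(0.07378) = 1.13

1.13


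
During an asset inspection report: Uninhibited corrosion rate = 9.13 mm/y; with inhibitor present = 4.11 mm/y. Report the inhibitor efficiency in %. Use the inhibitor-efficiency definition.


Apply the inhibitor-efficiency definition: IE = (CR_blank − CR_inh)/CR_blank × 100
IE = (9.13 − 4.11) / 9.13 × 100
IE = 5.02 / 9.13 × 100 = 55.0 %

55.0 %


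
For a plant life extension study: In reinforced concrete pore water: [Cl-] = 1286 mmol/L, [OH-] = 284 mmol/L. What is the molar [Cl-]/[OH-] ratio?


Threshold parameter = [Cl-] / [OH-] (molar basis; both in mmol/L, so units cancel)
Ratio = 1286 / 284 = 4.53

4.53


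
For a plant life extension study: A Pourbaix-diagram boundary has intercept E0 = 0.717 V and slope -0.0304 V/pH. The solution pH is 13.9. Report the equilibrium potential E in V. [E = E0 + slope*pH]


Apply the Pourbaix line equation: E = E0 + slope*pH
E = 0.717 + (-0.0304)*13.9 = 0.717 + (-0.42256) = 0.29444 V
Rounded to 3 decimal places: E = 0.294 V

0.294 V


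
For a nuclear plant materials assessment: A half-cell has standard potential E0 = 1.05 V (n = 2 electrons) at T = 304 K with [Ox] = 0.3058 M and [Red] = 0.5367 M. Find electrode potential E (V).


Apply the Nernst equation: E = E0 + (RT/nF)*ln([Ox]/[Red])
Step 1: RT/nF = 8.314*304/(2*96485) = 0.01309766 V
Step 2: [Ox]/[Red] = 0.3058/0.5367 = 0.569778
Step 3: ln(0.569778) = -0.562508
Step 4: correction = 0.01309766 * -0.562508 = -0.0074 V
E = 1.05 + -0.0074 = 1.0426 V

1.0426 V


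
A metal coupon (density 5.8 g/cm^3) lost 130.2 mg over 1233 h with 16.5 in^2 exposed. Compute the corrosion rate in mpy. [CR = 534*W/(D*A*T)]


Apply the mpy weight-loss relation: CR = 534 * W / (D * A * T)
Numerator: 534 * 130.2 = 69526.8
Denominator: 5.8 * 16.5 * 1233 = 117998.1
CR = 69526.8 / 117998.1 = 0.589 mpy

0.589 mpy


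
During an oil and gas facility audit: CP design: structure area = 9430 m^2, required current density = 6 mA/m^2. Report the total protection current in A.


I = area * current density, then convert mA → A (÷1000)
I = 9430 * 6 / 1000 = 56.58 A

56.58 A


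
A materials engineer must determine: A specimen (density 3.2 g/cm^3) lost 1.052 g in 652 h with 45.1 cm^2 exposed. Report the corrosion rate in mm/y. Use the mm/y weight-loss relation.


Apply the mm/y weight-loss relation: CR = 87600 * W / (D * A * T)
Numerator: 87600 * 1.052 = 92155.2
Denominator: 3.2 * 45.1 * 652 = 94096.64
CR = 92155.2 / 94096.64 = 0.9794 mm/y

0.9794 mm/y


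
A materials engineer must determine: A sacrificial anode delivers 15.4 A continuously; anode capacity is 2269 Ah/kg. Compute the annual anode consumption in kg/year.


Annual consumption = current * hours per year / capacity
Rate = 15.4 * 8760 / 2269 = 59.5 kg/year

59.5 kg/year


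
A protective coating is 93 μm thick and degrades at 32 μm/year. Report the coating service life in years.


Service life = thickness / degradation rate
Life = 93 / 32 = 2.9 years

2.9 years


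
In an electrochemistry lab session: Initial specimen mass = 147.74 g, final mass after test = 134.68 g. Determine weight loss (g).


Weight loss = initial − final
WL = 147.74 − 134.68 = 13.06 g

13.06 g


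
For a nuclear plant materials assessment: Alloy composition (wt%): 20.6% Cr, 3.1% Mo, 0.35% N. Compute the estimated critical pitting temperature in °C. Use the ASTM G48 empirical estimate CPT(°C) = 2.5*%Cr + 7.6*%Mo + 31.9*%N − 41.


Apply the ASTM G48 empirical CPT estimate: CPT(°C) = 2.5*%Cr + 7.6*%Mo + 31.9*%N − 41
2.5*20.6 = 51.5; 7.6*3.1 = 23.56; 31.9*0.35 = 11.165
CPT = 51.5 + 23.56 + 11.165 − 41 = 45.225 °C
Rounded to 0.1 °C: CPT ≈ 45.2 °C

45.2 °C


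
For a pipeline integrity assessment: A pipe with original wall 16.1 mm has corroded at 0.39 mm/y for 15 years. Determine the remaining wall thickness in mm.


Remaining wall = original − CR × time
t = 16.1 − 0.39*15 = 16.1 − 5.85 = 10.25 mm

10.25 mm


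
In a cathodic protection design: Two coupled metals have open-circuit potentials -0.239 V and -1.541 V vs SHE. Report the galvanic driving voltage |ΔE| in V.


Driving voltage is the absolute potential difference.
|ΔE| = |-0.239 − (-1.541)| = 1.302 V

1.302 V


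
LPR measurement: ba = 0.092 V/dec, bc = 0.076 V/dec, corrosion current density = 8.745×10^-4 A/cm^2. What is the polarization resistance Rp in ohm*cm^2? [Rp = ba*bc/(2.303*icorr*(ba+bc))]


Apply the Stern-Geary equation: Rp = ba*bc / (2.303*icorr*(ba+bc))
ba*bc = 0.092*0.076 = 0.006992
ba+bc = 0.168; 2.303*icorr*(ba+bc) = 2.303*8.745×10^-4*0.168 = 3.3834755×10^-4
Rp = 0.006992 / 3.3834755×10^-4 = 20.7 ohm*cm^2

20.7 ohm*cm^2


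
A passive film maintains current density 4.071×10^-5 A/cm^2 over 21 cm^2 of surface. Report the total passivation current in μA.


I = i_pass * A, then convert A → μA (×10^6)
I = 4.071×10^-5 * 21 * 10^6 = 854.91 μA

854.91 μA


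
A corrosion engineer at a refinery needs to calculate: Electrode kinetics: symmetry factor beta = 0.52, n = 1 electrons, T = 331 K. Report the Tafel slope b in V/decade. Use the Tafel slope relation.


Apply the Tafel slope relation: b = 2.303*R*T/(beta*n*F)
Numerator: 2.303 * 8.314 * 331 = 6337.7
Denominator: 0.52 * 1 * 96485 = 50172.2
b = 6337.7 / 50172.2 = 0.1263 V/decade

0.1263 V/decade


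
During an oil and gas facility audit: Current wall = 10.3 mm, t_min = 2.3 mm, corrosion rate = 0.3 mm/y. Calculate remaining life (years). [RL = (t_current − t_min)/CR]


Apply the remaining-life relation: RL = (t_current − t_min) / CR
RL = (10.3 − 2.3) / 0.3 = 8.0 / 0.3 = 26.7 years

26.7 years


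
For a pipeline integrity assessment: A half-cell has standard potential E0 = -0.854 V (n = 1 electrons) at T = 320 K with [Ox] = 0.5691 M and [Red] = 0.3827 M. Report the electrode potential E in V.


Apply the Nernst equation: E = E0 + (RT/nF)*ln([Ox]/[Red])
Step 1: RT/nF = 8.314*320/(1*96485) = 0.02757403 V
Step 2: [Ox]/[Red] = 0.5691/0.3827 = 1.487066
Step 3: ln(1.487066) = 0.396805
Step 4: correction = 0.02757403 * 0.396805 = 0.011 V
E = -0.854 + 0.011 = -0.843 V

-0.843 V


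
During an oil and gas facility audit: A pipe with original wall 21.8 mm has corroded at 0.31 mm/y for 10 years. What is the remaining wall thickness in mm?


Remaining wall = original − CR × time
t = 21.8 − 0.31*10 = 21.8 − 3.1 = 18.7 mm

18.7 mm


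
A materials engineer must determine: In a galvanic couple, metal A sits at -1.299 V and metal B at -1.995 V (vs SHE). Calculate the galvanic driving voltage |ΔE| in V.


Driving voltage is the absolute potential difference.
|ΔE| = |-1.299 − (-1.995)| = 0.696 V

0.696 V


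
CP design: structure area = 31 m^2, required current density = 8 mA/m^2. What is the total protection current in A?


I = area * current density, then convert mA → A (÷1000)
I = 31 * 8 / 1000 = 0.25 A

0.25 A


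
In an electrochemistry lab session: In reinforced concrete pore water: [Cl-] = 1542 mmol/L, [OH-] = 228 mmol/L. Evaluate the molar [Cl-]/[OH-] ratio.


Threshold parameter = [Cl-] / [OH-] (molar basis; both in mmol/L, so units cancel)
Ratio = 1542 / 228 = 6.76

6.76


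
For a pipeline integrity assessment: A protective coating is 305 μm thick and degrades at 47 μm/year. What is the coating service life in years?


Service life = thickness / degradation rate
Life = 305 / 47 = 6.5 years

6.5 years


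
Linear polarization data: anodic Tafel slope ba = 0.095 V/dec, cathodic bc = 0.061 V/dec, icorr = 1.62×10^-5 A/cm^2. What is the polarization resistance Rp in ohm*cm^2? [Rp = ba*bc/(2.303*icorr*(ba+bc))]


Apply the Stern-Geary equation: Rp = ba*bc / (2.303*icorr*(ba+bc))
ba*bc = 0.095*0.061 = 0.005795
ba+bc = 0.156; 2.303*icorr*(ba+bc) = 2.303*1.62×10^-5*0.156 = 5.8201416×10^-6
Rp = 0.005795 / 5.8201416×10^-6 = 995.7 ohm*cm^2

995.7 ohm*cm^2


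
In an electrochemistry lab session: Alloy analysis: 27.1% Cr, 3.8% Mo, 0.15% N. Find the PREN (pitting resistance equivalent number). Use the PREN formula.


Apply the PREN formula: PREN = Cr + 3.3*Mo + 16*N
PREN = 27.1 + 3.3*3.8 + 16*0.15
PREN = 27.1 + 12.54 + 2.4 = 42.04

42.04


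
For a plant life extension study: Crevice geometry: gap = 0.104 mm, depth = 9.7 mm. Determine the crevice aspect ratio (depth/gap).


Aspect ratio = depth / gap
Ratio = 9.7 / 0.104 = 93.3

93.3


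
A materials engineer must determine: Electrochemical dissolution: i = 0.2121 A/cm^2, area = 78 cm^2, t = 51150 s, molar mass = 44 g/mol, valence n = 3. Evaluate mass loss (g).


Apply Faraday's law: m = i*A*t*M / (n*F)
Total charge passed Q = i*A*t = 0.2121*78*51150 = 846215.37 C
m = Q*M/(n*F) = 846215.37*44/(3*96485) = 128.633 g

128.633 g


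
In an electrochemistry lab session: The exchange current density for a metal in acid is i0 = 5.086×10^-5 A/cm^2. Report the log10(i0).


i0 = 5.086×10^-5 A/cm^2
log10(i0) = -4.294

-4.294


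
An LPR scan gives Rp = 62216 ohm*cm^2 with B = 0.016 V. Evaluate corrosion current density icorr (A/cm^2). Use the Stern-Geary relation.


Apply the Stern-Geary relation: icorr = B / Rp
icorr = 0.016 / 62216 = 2.572×10^-7 A/cm^2

2.572×10^-7 A/cm^2


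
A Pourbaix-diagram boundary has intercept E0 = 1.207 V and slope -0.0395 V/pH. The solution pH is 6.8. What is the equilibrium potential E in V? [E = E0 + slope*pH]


Apply the Pourbaix line equation: E = E0 + slope*pH
E = 1.207 + (-0.0395)*6.8 = 1.207 + (-0.2686) = 0.9384 V
Rounded to 4 decimal places: E = 0.9384 V

0.9384 V


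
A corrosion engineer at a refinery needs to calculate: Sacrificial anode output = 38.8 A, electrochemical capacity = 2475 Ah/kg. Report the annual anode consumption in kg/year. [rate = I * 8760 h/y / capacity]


Annual consumption = current * hours per year / capacity
Rate = 38.8 * 8760 / 2475 = 137.3 kg/year

137.3 kg/year


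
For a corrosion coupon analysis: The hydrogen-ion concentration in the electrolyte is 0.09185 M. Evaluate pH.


pH = −log10[H+]
pH = −log10(0.09185) = 1.04

1.04


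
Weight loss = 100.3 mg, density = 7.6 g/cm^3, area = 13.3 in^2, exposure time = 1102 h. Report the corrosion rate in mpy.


Apply the mpy weight-loss relation: CR = 534 * W / (D * A * T)
Numerator: 534 * 100.3 = 53560.2
Denominator: 7.6 * 13.3 * 1102 = 111390.16
CR = 53560.2 / 111390.16 = 0.4808 mpy

0.4808 mpy


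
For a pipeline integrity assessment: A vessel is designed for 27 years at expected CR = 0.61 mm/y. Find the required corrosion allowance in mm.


Corrosion allowance = CR × design life
CA = 0.61 * 27 = 16.47 mm

16.47 mm


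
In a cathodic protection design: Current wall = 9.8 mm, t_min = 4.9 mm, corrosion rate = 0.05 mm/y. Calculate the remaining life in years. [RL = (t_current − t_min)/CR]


Apply the remaining-life relation: RL = (t_current − t_min) / CR
RL = (9.8 − 4.9) / 0.05 = 4.9 / 0.05 = 98.0 years

98.0 years


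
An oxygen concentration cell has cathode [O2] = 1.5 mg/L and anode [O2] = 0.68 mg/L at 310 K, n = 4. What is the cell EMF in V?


Apply the Nernst concentration-cell relation: E = (RT/nF)*ln(C_cathode/C_anode)
RT/nF = 8.314*310/(4*96485) = 0.00667808 V
ln(1.5/0.68) = 0.79113
E = 0.00667808 * 0.79113 = 0.00528 V

0.00528 V


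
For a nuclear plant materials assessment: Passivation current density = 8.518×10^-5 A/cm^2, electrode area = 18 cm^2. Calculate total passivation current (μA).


I = i_pass * A, then convert A → μA (×10^6)
I = 8.518×10^-5 * 18 * 10^6 = 1533.24 μA

1533.24 μA


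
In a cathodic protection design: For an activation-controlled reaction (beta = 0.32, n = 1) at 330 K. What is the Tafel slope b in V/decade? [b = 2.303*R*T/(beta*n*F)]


Apply the Tafel slope relation: b = 2.303*R*T/(beta*n*F)
Numerator: 2.303 * 8.314 * 330 = 6318.56
Denominator: 0.32 * 1 * 96485 = 30875.2
b = 6318.56 / 30875.2 = 0.2046 V/decade

0.2046 V/decade


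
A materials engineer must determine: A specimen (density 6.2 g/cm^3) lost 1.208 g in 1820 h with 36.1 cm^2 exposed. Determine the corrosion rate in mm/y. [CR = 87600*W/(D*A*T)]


Apply the mm/y weight-loss relation: CR = 87600 * W / (D * A * T)
Numerator: 87600 * 1.208 = 105820.8
Denominator: 6.2 * 36.1 * 1820 = 407352.4
CR = 105820.8 / 407352.4 = 0.2598 mm/y

0.2598 mm/y


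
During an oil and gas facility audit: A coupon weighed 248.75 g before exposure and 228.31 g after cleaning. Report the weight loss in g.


Weight loss = initial − final
WL = 248.75 − 228.31 = 20.44 g

20.44 g


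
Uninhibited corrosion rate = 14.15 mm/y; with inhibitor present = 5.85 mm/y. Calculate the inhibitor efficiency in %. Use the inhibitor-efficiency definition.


Apply the inhibitor-efficiency definition: IE = (CR_blank − CR_inh)/CR_blank × 100
IE = (14.15 − 5.85) / 14.15 × 100
IE = 8.3 / 14.15 × 100 = 58.7 %

58.7 %


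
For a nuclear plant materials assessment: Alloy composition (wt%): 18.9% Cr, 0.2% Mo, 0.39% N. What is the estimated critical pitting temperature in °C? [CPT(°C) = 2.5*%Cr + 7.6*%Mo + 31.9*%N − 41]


Apply the ASTM G48 empirical CPT estimate: CPT(°C) = 2.5*%Cr + 7.6*%Mo + 31.9*%N − 41
2.5*18.9 = 47.25; 7.6*0.2 = 1.52; 31.9*0.39 = 12.441
CPT = 47.25 + 1.52 + 12.441 − 41 = 20.211 °C
Rounded to 0.1 °C: CPT ≈ 20.2 °C

20.2 °C


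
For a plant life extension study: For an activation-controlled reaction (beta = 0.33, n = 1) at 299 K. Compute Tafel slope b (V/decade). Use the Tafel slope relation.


Apply the Tafel slope relation: b = 2.303*R*T/(beta*n*F)
Numerator: 2.303 * 8.314 * 299 = 5725.0
Denominator: 0.33 * 1 * 96485 = 31840.05
b = 5725.0 / 31840.05 = 0.1798 V/decade

0.1798 V/decade


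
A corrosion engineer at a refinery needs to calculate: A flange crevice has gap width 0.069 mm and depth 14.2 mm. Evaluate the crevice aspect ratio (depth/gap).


Aspect ratio = depth / gap
Ratio = 14.2 / 0.069 = 205.8

205.8


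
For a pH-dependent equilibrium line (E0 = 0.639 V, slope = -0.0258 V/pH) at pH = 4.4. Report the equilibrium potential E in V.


Apply the Pourbaix line equation: E = E0 + slope*pH
E = 0.639 + (-0.0258)*4.4 = 0.639 + (-0.11352) = 0.52548 V
Rounded to 4 decimal places: E = 0.5255 V

0.5255 V


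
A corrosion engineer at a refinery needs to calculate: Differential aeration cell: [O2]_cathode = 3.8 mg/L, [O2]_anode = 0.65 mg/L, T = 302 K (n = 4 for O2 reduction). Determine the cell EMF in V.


Apply the Nernst concentration-cell relation: E = (RT/nF)*ln(C_cathode/C_anode)
RT/nF = 8.314*302/(4*96485) = 0.00650575 V
ln(3.8/0.65) = 1.76578
E = 0.00650575 * 1.76578 = 0.01149 V

0.01149 V


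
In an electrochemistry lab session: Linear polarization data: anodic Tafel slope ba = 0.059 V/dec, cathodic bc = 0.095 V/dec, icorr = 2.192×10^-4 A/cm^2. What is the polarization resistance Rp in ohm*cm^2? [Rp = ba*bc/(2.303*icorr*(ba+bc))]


Apply the Stern-Geary equation: Rp = ba*bc / (2.303*icorr*(ba+bc))
ba*bc = 0.059*0.095 = 0.005605
ba+bc = 0.154; 2.303*icorr*(ba+bc) = 2.303*2.192×10^-4*0.154 = 7.774191×10^-5
Rp = 0.005605 / 7.774191×10^-5 = 72.1 ohm*cm^2

72.1 ohm*cm^2


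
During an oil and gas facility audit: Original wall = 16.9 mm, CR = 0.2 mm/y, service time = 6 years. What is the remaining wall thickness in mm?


Remaining wall = original − CR × time
t = 16.9 − 0.2*6 = 16.9 − 1.2 = 15.7 mm

15.7 mm


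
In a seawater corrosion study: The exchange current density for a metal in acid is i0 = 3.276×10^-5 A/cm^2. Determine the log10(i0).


i0 = 3.276×10^-5 A/cm^2
log10(i0) = -4.485

-4.485


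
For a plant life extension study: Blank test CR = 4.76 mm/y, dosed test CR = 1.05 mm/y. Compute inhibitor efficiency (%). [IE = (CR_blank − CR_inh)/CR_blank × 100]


Apply the inhibitor-efficiency definition: IE = (CR_blank − CR_inh)/CR_blank × 100
IE = (4.76 − 1.05) / 4.76 × 100
IE = 3.71 / 4.76 × 100 = 77.9 %

77.9 %


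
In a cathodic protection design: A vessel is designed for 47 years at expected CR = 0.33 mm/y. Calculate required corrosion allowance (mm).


Corrosion allowance = CR × design life
CA = 0.33 * 47 = 15.51 mm

15.51 mm


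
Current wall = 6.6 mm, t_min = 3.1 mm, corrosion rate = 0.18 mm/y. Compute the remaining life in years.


Apply the remaining-life relation: RL = (t_current − t_min) / CR
RL = (6.6 − 3.1) / 0.18 = 3.5 / 0.18 = 19.4 years

19.4 years


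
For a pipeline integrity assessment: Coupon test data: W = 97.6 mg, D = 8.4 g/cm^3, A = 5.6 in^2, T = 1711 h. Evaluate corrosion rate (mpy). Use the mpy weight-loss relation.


Apply the mpy weight-loss relation: CR = 534 * W / (D * A * T)
Numerator: 534 * 97.6 = 52118.4
Denominator: 8.4 * 5.6 * 1711 = 80485.44
CR = 52118.4 / 80485.44 = 0.648 mpy

0.648 mpy


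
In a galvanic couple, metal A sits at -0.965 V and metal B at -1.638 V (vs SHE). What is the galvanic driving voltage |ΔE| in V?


Driving voltage is the absolute potential difference.
|ΔE| = |-0.965 − (-1.638)| = 0.673 V

0.673 V


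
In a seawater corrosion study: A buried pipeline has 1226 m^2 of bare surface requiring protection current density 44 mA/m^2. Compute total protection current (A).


I = area * current density, then convert mA → A (÷1000)
I = 1226 * 44 / 1000 = 53.94 A

53.94 A


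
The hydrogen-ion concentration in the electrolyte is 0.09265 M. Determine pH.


pH = −log10[H+]
pH = −log10(0.09265) = 1.03

1.03


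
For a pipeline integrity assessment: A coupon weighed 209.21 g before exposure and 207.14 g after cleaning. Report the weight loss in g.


Weight loss = initial − final
WL = 209.21 − 207.14 = 2.07 g

2.07 g


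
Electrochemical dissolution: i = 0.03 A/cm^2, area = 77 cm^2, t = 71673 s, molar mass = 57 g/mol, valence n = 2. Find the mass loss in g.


Apply Faraday's law: m = i*A*t*M / (n*F)
Total charge passed Q = i*A*t = 0.03*77*71673 = 165564.63 C
m = Q*M/(n*F) = 165564.63*57/(2*96485) = 48.9049 g

48.9049 g


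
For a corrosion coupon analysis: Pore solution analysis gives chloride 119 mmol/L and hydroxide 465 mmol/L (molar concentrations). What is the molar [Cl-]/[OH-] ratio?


Threshold parameter = [Cl-] / [OH-] (molar basis; both in mmol/L, so units cancel)
Ratio = 119 / 465 = 0.26

0.26


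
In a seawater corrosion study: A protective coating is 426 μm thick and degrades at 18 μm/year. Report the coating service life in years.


Service life = thickness / degradation rate
Life = 426 / 18 = 23.7 years

23.7 years


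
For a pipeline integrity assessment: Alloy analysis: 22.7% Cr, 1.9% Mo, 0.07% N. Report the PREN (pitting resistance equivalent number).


Apply the PREN formula: PREN = Cr + 3.3*Mo + 16*N
PREN = 22.7 + 3.3*1.9 + 16*0.07
PREN = 22.7 + 6.27 + 1.12 = 30.09

30.09


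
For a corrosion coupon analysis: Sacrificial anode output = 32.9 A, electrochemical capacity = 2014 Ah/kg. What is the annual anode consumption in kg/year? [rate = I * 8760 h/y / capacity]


Annual consumption = current * hours per year / capacity
Rate = 32.9 * 8760 / 2014 = 143.1 kg/year

143.1 kg/year


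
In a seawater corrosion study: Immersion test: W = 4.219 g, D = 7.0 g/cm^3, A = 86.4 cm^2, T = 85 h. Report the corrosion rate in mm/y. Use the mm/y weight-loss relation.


Apply the mm/y weight-loss relation: CR = 87600 * W / (D * A * T)
Numerator: 87600 * 4.219 = 369584.4
Denominator: 7.0 * 86.4 * 85 = 51408.0
CR = 369584.4 / 51408.0 = 7.18924 mm/y

7.18924 mm/y


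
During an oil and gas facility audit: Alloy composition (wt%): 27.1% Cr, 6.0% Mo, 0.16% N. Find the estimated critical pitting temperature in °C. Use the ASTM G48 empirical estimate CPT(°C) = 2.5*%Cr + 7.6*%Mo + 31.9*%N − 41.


Apply the ASTM G48 empirical CPT estimate: CPT(°C) = 2.5*%Cr + 7.6*%Mo + 31.9*%N − 41
2.5*27.1 = 67.75; 7.6*6.0 = 45.6; 31.9*0.16 = 5.104
CPT = 67.75 + 45.6 + 5.104 − 41 = 77.454 °C
Rounded to 0.1 °C: CPT ≈ 77.5 °C

77.5 °C


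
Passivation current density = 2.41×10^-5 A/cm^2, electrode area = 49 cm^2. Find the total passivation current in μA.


I = i_pass * A, then convert A → μA (×10^6)
I = 2.41×10^-5 * 49 * 10^6 = 1180.9 μA

1180.9 μA


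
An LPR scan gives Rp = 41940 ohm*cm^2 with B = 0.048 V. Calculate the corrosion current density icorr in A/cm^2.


Apply the Stern-Geary relation: icorr = B / Rp
icorr = 0.048 / 41940 = 1.144×10^-6 A/cm^2

1.144×10^-6 A/cm^2


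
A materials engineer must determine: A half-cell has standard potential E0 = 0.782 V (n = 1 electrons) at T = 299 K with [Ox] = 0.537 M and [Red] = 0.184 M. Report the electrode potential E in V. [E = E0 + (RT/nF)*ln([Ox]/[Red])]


Apply the Nernst equation: E = E0 + (RT/nF)*ln([Ox]/[Red])
Step 1: RT/nF = 8.314*299/(1*96485) = 0.02576448 V
Step 2: [Ox]/[Red] = 0.537/0.184 = 2.918478
Step 3: ln(2.918478) = 1.071062
Step 4: correction = 0.02576448 * 1.071062 = 0.028 V
E = 0.782 + 0.028 = 0.81 V

0.81 V


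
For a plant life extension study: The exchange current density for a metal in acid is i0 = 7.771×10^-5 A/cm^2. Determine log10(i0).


i0 = 7.771×10^-5 A/cm^2
log10(i0) = -4.11

-4.11


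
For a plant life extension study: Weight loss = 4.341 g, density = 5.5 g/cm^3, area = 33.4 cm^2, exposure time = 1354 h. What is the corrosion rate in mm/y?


Apply the mm/y weight-loss relation: CR = 87600 * W / (D * A * T)
Numerator: 87600 * 4.341 = 380271.6
Denominator: 5.5 * 33.4 * 1354 = 248729.8
CR = 380271.6 / 248729.8 = 1.528854 mm/y

1.528854 mm/y


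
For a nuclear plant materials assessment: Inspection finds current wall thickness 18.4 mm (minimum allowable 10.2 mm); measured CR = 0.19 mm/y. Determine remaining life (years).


Apply the remaining-life relation: RL = (t_current − t_min) / CR
RL = (18.4 − 10.2) / 0.19 = 8.2 / 0.19 = 43.2 years

43.2 years


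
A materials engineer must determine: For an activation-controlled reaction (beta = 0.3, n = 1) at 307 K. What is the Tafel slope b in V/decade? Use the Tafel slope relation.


Apply the Tafel slope relation: b = 2.303*R*T/(beta*n*F)
Numerator: 2.303 * 8.314 * 307 = 5878.17
Denominator: 0.3 * 1 * 96485 = 28945.5
b = 5878.17 / 28945.5 = 0.203 V/decade

0.203 V/decade


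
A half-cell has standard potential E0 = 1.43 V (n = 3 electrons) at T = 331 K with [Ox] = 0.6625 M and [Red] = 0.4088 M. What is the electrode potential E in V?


Apply the Nernst equation: E = E0 + (RT/nF)*ln([Ox]/[Red])
Step 1: RT/nF = 8.314*331/(3*96485) = 0.00950729 V
Step 2: [Ox]/[Red] = 0.6625/0.4088 = 1.620597
Step 3: ln(1.620597) = 0.482795
Step 4: correction = 0.00950729 * 0.482795 = 0.0046 V
E = 1.43 + 0.0046 = 1.4346 V

1.4346 V
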